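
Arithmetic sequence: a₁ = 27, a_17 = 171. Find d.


d = (aₙ - a₁)/(n-1)
= (171 - 27)/(17-1)
= 144/16 = 9

d = 9


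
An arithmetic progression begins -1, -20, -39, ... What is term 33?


aₙ = a₁ + (n-1)d
= -1 + (33-1)×-19
= -1 - 608
= -609

a_33 = -609


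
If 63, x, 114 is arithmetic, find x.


AM = (63 + 114)/2 = 177/2 = 88.5

AM = 88.5


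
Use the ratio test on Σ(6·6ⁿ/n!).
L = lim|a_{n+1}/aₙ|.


aₙ = 6·6^n/n!
a_{n+1}/aₙ = 6^(n+1)/(n+1)! × n!/6^n  (constant 6 cancels)
= 6/(n+1)
L = lim(n→∞) 6/(n+1) = 0
L < 1 → series CONVERGES

Converges (ratio test: L = 0 < 1)


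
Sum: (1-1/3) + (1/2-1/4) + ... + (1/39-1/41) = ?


Telescoping with gap 2: two head and two tail terms survive.
= (1 + 1/2) - (1/40 + 1/41)
= 3/2 - 1/40 - 1/41 = 2379/1640

Sum = 2379/1640


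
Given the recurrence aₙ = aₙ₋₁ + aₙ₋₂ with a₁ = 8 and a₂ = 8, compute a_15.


Computing iteratively: 8, 8, 16, 24, 40, 64, 104, 168, 272, 440, 712, 1152, ...
a_15 = 4880

a_15 = 4880


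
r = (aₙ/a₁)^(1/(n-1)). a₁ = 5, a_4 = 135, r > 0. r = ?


r^(n-1) = aₙ/a₁
r^3 = 135/5 = 27
r = 27^(1/3)
= 3

r = 3


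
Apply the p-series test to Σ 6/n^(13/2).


p-series test: Σ c/n^p converges if p > 1, diverges if p ≤ 1 (constant c > 0 doesn't affect convergence).
p = 13/2
13/2 > 1 → CONVERGES

Converges (p = 13/2 > 1)


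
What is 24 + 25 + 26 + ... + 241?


Σₖ₌24^241 k = Σₖ₌₁^241 k − Σₖ₌₁^23 k
= 241·242/2 − 23·24/2
= 29161 − 276 = 28885

Σk = 28885


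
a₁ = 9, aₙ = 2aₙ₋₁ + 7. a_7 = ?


Computing step by step:
a_1 = 9
a_2 = 25
a_3 = 57
a_4 = 121
a_5 = 249
a_6 = 505
a_7 = 1017


a_7 = 1017


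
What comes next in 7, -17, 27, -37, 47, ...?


Pattern: alternating sign, magnitude arithmetic (d=10)
Terms: 7, -17, 27, -37, 47
Next term = -57

Next term = -57


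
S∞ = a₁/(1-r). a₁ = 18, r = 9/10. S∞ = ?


S∞ = a₁/(1-r) = 18/(1 - 9/10)
= 18/(1/10)
= 180

S∞ = 180


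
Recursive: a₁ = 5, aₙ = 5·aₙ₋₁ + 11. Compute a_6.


Computing step by step:
a_1 = 5
a_2 = 36
a_3 = 191
a_4 = 966
a_5 = 4841
a_6 = 24216


a_6 = 24216


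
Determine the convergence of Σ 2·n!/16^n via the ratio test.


aₙ = 2·n!/16^n
a_{n+1}/aₙ = (n+1)!/16^(n+1) × 16^n/n!  (constant 2 cancels)
= (n+1)/16
L = lim(n→∞) (n+1)/16 = ∞
L > 1 → series DIVERGES

Diverges (ratio test: L = ∞ > 1)


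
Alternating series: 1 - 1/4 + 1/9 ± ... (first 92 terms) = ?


S = 1 - 1/4 + 1/9 - 1/16 + 1/25 - 1/36 + 1/49 - 1/64 ± ...
= 0.8224
(Full series converges to +π²/12 ≈ +0.8225)

S_92 = 0.8224


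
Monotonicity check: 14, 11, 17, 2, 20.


Differences: -3, 6, -15, 18
Difference at position 2 is +6 (> 0) but position 1 is -3 (< 0) — sequence both rises and falls
→ NOT monotonic

Not monotonic


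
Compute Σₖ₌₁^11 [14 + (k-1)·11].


aₙ = 14 + (11-1)×11 = 124
Sₙ = n(a₁+aₙ)/2 = 11×(14+124)/2
= 11×138/2 = 759

S_11 = 759


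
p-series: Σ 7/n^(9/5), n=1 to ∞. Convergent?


p-series test: Σ c/n^p converges if p > 1, diverges if p ≤ 1 (constant c > 0 doesn't affect convergence).
p = 9/5
9/5 > 1 → CONVERGES

Converges (p = 9/5 > 1)


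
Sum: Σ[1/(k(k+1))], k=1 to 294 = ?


1/(k(k+1)) = 1/k - 1/(k+1) (partial fractions)
Telescoping: Σ = 1 - 1/295 = 294/295

Sum = 294/295


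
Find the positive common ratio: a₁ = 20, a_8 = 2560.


r^(n-1) = aₙ/a₁
r^7 = 2560/20 = 128
r = 128^(1/7)
= 2

r = 2


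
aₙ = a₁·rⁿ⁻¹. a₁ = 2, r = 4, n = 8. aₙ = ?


aₙ = a₁·r^(n-1)
= 2×4^7
= 2×16384
= 32768

a_8 = 32768


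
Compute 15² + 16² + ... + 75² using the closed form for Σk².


Σₖ₌15^75 k² = Σₖ₌₁^75 k² − Σₖ₌₁^14 k²
= 75·76·151/6 − 14·15·29/6
= 143450 − 1015 = 142435

Σk² = 142435


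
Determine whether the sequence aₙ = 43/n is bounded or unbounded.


a₁ = 43, a₂ = 43/2, a₃ = 43/3, ...
0 < aₙ ≤ 43 for all n ≥ 1
Lower bound: 0, Upper bound: 43
The sequence IS bounded

Bounded (0 < aₙ ≤ 43)


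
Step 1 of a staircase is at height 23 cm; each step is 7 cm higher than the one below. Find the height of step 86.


aₙ = a₁ + (n-1)d
= 23 + (86-1)×7
= 23 + 595
= 618

a_86 = 618


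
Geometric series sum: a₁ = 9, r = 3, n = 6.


Sₙ = 9×(3^6 - 1)/(3 - 1)
= 9×(729 - 1)/2
= 9×728/2
= 3276

S_6 = 3276


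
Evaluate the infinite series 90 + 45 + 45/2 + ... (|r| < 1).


S∞ = a₁/(1-r) = 90/(1 - 1/2)
= 90/(1/2)
= 180

S∞ = 180


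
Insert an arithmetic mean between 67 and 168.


AM = (67 + 168)/2 = 235/2 = 117.5

AM = 117.5


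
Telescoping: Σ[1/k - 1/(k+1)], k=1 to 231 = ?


Telescoping: adjacent terms cancel.
= 1/1 - 1/232
= 1 - 1/232 = 231/232

Sum = 231/232


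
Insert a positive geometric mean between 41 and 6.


GM = √(41×6) = √246 = 15.6844

GM = 15.6844


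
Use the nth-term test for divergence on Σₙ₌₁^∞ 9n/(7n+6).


lim(n→∞) 9n/(7n+6) = 9/7 = 9/7  (divide numerator and denominator by n)
lim aₙ = 9/7 ≠ 0 → series DIVERGES

Diverges (lim aₙ = 9/7 ≠ 0)


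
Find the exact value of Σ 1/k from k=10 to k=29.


Σₖ₌10^29 1/k = 1/10 + 1/11 + 1/12 + ... + 1/29
= 2638126077577/2329089562800
≈ 1.1327

Sum = 2638126077577/2329089562800 ≈ 1.1327


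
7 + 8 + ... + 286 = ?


Σₖ₌7^286 k = Σₖ₌₁^286 k − Σₖ₌₁^6 k
= 286·287/2 − 6·7/2
= 41041 − 21 = 41020

Σk = 41020


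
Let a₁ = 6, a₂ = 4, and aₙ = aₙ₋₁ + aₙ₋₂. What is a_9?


Computing iteratively: 6, 4, 10, 14, 24, 38, 62, 100, 162
a_9 = 162

a_9 = 162


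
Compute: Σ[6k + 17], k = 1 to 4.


Σ(6k+17) = 6·Σk + 17·n
= 6·10 + 17·4
= 60 + 68 = 128

Σ = 128


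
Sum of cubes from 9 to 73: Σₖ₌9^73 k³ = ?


Σₖ₌9^73 k³ = [73·74/2]² − [8·9/2]²
= 7295401 − 1296 = 7294105

Σk³ = 7294105


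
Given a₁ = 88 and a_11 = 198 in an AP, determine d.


d = (aₙ - a₁)/(n-1)
= (198 - 88)/(11-1)
= 110/10 = 11

d = 11


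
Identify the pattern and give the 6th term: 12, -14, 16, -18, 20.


Pattern: alternating sign, magnitude arithmetic (d=2)
Terms: 12, -14, 16, -18, 20
Next term = -22

Next term = -22


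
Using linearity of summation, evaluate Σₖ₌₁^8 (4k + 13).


Σ(4k+13) = 4·Σk + 13·n
= 4·36 + 13·8
= 144 + 104 = 248

Σ = 248


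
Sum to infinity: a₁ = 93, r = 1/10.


S∞ = a₁/(1-r) = 93/(1 - 1/10)
= 93/(9/10)
= 310/3

S∞ = 310/3


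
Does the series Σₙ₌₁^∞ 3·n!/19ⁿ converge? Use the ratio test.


aₙ = 3·n!/19^n
a_{n+1}/aₙ = (n+1)!/19^(n+1) × 19^n/n!  (constant 3 cancels)
= (n+1)/19
L = lim(n→∞) (n+1)/19 = ∞
L > 1 → series DIVERGES

Diverges (ratio test: L = ∞ > 1)


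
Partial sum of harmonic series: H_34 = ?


H_34 = 1/1 + 1/2 + 1/3 + ... + 1/34
= 54062195834749/13127595717600
≈ 4.1182

H_34 = 54062195834749/13127595717600 ≈ 4.1182


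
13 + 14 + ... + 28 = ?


Σₖ₌13^28 k = Σₖ₌₁^28 k − Σₖ₌₁^12 k
= 28·29/2 − 12·13/2
= 406 − 78 = 328

Σk = 328


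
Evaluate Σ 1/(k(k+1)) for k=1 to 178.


1/(k(k+1)) = 1/k - 1/(k+1) (partial fractions)
Telescoping: Σ = 1 - 1/179 = 178/179

Sum = 178/179


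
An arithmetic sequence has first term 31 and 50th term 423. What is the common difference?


d = (aₙ - a₁)/(n-1)
= (423 - 31)/(50-1)
= 392/49 = 8

d = 8


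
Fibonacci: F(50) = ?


Fibonacci sequence: 1, 1, 2, 3, 5, 8, 13, 21, 34, 55, 89, ...
F(50) = 12586269025

F(50) = 12586269025


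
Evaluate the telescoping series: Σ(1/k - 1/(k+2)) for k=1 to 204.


Telescoping with gap 2: two head and two tail terms survive.
= (1 + 1/2) - (1/205 + 1/206)
= 3/2 - 1/205 - 1/206 = 31467/21115

Sum = 31467/21115


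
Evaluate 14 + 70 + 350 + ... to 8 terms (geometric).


Sₙ = 14×(5^8 - 1)/(5 - 1)
= 14×(390625 - 1)/4
= 14×390624/4
= 1367184

S_8 = 1367184


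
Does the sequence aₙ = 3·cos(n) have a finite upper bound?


For all n, -1 ≤ cos(n) ≤ 1, so -3 ≤ 3·cos(n) ≤ 3
Lower bound: -3, Upper bound: 3
The sequence IS bounded

Bounded (-3 ≤ aₙ ≤ 3)


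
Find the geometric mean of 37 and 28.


GM = √(37×28) = √1036 = 32.187

GM = 32.187


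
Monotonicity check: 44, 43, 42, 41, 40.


Differences: -1, -1, -1, -1
All differences < 0 → strictly DECREASING

Monotonically decreasing


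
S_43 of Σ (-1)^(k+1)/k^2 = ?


S = 1 - 1/4 + 1/9 - 1/16 + 1/25 - 1/36 + 1/49 - 1/64 ± ...
= 0.8227
(Full series converges to +π²/12 ≈ +0.8225)

S_43 = 0.8227


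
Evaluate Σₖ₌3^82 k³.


Σₖ₌3^82 k³ = [82·83/2]² − [2·3/2]²
= 11580409 − 9 = 11580400

Σk³ = 11580400


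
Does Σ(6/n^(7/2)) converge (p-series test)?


p-series test: Σ c/n^p converges if p > 1, diverges if p ≤ 1 (constant c > 0 doesn't affect convergence).
p = 7/2
7/2 > 1 → CONVERGES

Converges (p = 7/2 > 1)


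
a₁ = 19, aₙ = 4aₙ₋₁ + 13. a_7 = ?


Computing step by step:
a_1 = 19
a_2 = 89
a_3 = 369
a_4 = 1489
a_5 = 5969
a_6 = 23889
a_7 = 95569


a_7 = 95569


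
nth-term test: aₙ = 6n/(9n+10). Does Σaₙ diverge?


lim(n→∞) 6n/(9n+10) = 6/9 = 2/3  (divide numerator and denominator by n)
lim aₙ = 2/3 ≠ 0 → series DIVERGES

Diverges (lim aₙ = 2/3 ≠ 0)


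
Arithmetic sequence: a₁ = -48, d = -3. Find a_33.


aₙ = a₁ + (n-1)d
= -48 + (33-1)×-3
= -48 - 96
= -144

a_33 = -144


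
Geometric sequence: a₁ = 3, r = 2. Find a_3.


aₙ = a₁·r^(n-1)
= 3×2^2
= 3×4
= 12

a_3 = 12


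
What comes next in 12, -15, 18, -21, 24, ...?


Pattern: alternating sign, magnitude arithmetic (d=3)
Terms: 12, -15, 18, -21, 24
Next term = -27

Next term = -27


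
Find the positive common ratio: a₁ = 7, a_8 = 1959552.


r^(n-1) = aₙ/a₁
r^7 = 1959552/7 = 279936
r = 279936^(1/7)
= 6

r = 6


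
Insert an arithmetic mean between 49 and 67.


AM = (49 + 67)/2 = 116/2 = 58

AM = 58


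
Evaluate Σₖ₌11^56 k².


Σₖ₌11^56 k² = Σₖ₌₁^56 k² − Σₖ₌₁^10 k²
= 56·57·113/6 − 10·11·21/6
= 60116 − 385 = 59731

Σk² = 59731


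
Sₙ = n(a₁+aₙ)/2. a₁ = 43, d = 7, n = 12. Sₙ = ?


aₙ = 43 + (12-1)×7 = 120
Sₙ = n(a₁+aₙ)/2 = 12×(43+120)/2
= 12×163/2 = 978

S_12 = 978


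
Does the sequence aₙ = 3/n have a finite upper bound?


a₁ = 3, a₂ = 3/2, a₃ = 3/3, ...
0 < aₙ ≤ 3 for all n ≥ 1
Lower bound: 0, Upper bound: 3
The sequence IS bounded

Bounded (0 < aₙ ≤ 3)


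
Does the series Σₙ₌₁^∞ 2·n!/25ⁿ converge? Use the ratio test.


aₙ = 2·n!/25^n
a_{n+1}/aₙ = (n+1)!/25^(n+1) × 25^n/n!  (constant 2 cancels)
= (n+1)/25
L = lim(n→∞) (n+1)/25 = ∞
L > 1 → series DIVERGES

Diverges (ratio test: L = ∞ > 1)


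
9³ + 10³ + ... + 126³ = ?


Σₖ₌9^126 k³ = [126·127/2]² − [8·9/2]²
= 64016001 − 1296 = 64014705

Σk³ = 64014705


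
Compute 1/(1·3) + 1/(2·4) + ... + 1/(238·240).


1/(k(k+2)) = (1/2)·(1/k - 1/(k+2)) (partial fractions)
Telescoping: Σ = (1/2)·(1 + 1/2 - 1/239 - 1/240) = 85561/114720

Sum = 85561/114720


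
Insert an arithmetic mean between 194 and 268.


AM = (194 + 268)/2 = 462/2 = 231

AM = 231


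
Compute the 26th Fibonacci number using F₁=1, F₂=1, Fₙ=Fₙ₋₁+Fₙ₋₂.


Fibonacci sequence: 1, 1, 2, 3, 5, 8, 13, 21, 34, 55, 89, ...
F(26) = 121393

F(26) = 121393


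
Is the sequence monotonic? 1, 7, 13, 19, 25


Differences: 6, 6, 6, 6
All differences > 0 → strictly INCREASING

Monotonically increasing


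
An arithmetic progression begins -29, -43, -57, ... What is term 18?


aₙ = a₁ + (n-1)d
= -29 + (18-1)×-14
= -29 - 238
= -267

a_18 = -267


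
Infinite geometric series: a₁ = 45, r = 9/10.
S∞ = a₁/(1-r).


S∞ = a₁/(1-r) = 45/(1 - 9/10)
= 45/(1/10)
= 450

S∞ = 450


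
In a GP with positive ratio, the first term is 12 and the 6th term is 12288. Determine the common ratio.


r^(n-1) = aₙ/a₁
r^5 = 12288/12 = 1024
r = 1024^(1/5)
= 4

r = 4


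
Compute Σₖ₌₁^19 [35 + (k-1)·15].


aₙ = 35 + (19-1)×15 = 305
Sₙ = n(a₁+aₙ)/2 = 19×(35+305)/2
= 19×340/2 = 3230

S_19 = 3230


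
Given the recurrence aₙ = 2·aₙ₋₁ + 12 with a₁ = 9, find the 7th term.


Computing step by step:
a_1 = 9
a_2 = 30
a_3 = 72
a_4 = 156
a_5 = 324
a_6 = 660
a_7 = 1332


a_7 = 1332


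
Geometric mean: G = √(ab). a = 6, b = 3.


GM = √(6×3) = √18 = 4.2426

GM = 4.2426


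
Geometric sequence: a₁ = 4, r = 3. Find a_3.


aₙ = a₁·r^(n-1)
= 4×3^2
= 4×9
= 36

a_3 = 36


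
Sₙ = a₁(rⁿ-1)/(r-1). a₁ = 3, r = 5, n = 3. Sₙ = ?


Sₙ = 3×(5^3 - 1)/(5 - 1)
= 3×(125 - 1)/4
= 3×124/4
= 93

S_3 = 93


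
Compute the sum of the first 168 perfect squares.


n = 168
n(n+1)(2n+1)/6 = 168×169×337/6
= 9568104/6 = 1594684

Σk² = 1594684


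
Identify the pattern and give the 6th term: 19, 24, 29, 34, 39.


Pattern: arithmetic (d=5)
Terms: 19, 24, 29, 34, 39
Next term = 44

Next term = 44


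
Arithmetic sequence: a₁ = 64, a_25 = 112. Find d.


d = (aₙ - a₁)/(n-1)
= (112 - 64)/(25-1)
= 48/24 = 2

d = 2


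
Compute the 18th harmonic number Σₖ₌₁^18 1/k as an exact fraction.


H_18 = 1/1 + 1/2 + 1/3 + ... + 1/18
= 14274301/4084080
≈ 3.4951

H_18 = 14274301/4084080 ≈ 3.4951


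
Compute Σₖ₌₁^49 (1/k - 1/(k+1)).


Telescoping: adjacent terms cancel.
= 1/1 - 1/50
= 1 - 1/50 = 49/50

Sum = 49/50


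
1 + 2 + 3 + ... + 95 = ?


n(n+1)/2 = 95×96/2 = 9120/2 = 4560

Σk = 4560


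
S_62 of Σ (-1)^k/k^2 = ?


S = -1 + 1/4 - 1/9 + 1/16 - 1/25 + 1/36 - 1/49 + 1/64 ± ...
= -0.8223
(Full series converges to -π²/12 ≈ -0.8225)

S_62 = -0.8223


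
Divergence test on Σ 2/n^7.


lim(n→∞) 2/n^7 = 0
lim aₙ = 0 → nth-term test is INCONCLUSIVE
(Need other tests; this is actually a convergent p-series with p=7 > 1)

Inconclusive (lim aₙ = 0; need another test)


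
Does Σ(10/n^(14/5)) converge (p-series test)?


p-series test: Σ c/n^p converges if p > 1, diverges if p ≤ 1 (constant c > 0 doesn't affect convergence).
p = 14/5
14/5 > 1 → CONVERGES

Converges (p = 14/5 > 1)


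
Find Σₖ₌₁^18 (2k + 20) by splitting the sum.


Σ(2k+20) = 2·Σk + 20·n
= 2·171 + 20·18
= 342 + 360 = 702

Σ = 702


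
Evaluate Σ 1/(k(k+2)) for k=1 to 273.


1/(k(k+2)) = (1/2)·(1/k - 1/(k+2)) (partial fractions)
Telescoping: Σ = (1/2)·(1 + 1/2 - 1/274 - 1/275) = 28119/37675

Sum = 28119/37675


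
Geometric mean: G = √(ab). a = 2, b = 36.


GM = √(2×36) = √72 = 8.4853

GM = 8.4853


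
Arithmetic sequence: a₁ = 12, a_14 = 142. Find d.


d = (aₙ - a₁)/(n-1)
= (142 - 12)/(14-1)
= 130/13 = 10

d = 10


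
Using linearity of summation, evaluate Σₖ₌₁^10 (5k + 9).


Σ(5k+9) = 5·Σk + 9·n
= 5·55 + 9·10
= 275 + 90 = 365

Σ = 365


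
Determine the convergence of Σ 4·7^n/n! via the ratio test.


aₙ = 4·7^n/n!
a_{n+1}/aₙ = 7^(n+1)/(n+1)! × n!/7^n  (constant 4 cancels)
= 7/(n+1)
L = lim(n→∞) 7/(n+1) = 0
L < 1 → series CONVERGES

Converges (ratio test: L = 0 < 1)


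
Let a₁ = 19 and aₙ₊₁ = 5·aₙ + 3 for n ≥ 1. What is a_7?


Computing step by step:
a_1 = 19
a_2 = 98
a_3 = 493
a_4 = 2468
a_5 = 12343
a_6 = 61718
a_7 = 308593


a_7 = 308593


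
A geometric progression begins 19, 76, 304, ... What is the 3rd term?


aₙ = a₁·r^(n-1)
= 19×4^2
= 19×16
= 304

a_3 = 304


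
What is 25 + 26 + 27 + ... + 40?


Σₖ₌25^40 k = Σₖ₌₁^40 k − Σₖ₌₁^24 k
= 40·41/2 − 24·25/2
= 820 − 300 = 520

Σk = 520


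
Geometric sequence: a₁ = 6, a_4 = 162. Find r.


r^(n-1) = aₙ/a₁
r^3 = 162/6 = 27
r = 27^(1/3)
= 3

r = 3


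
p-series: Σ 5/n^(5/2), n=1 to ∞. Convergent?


p-series test: Σ c/n^p converges if p > 1, diverges if p ≤ 1 (constant c > 0 doesn't affect convergence).
p = 5/2
5/2 > 1 → CONVERGES

Converges (p = 5/2 > 1)


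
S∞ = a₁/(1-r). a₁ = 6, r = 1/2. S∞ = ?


S∞ = a₁/(1-r) = 6/(1 - 1/2)
= 6/(1/2)
= 12

S∞ = 12


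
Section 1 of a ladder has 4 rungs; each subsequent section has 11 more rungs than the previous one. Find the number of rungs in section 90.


aₙ = a₁ + (n-1)d
= 4 + (90-1)×11
= 4 + 979
= 983

a_90 = 983


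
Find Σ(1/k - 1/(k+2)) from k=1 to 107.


Telescoping with gap 2: two head and two tail terms survive.
= (1 + 1/2) - (1/108 + 1/109)
= 3/2 - 1/108 - 1/109 = 17441/11772

Sum = 17441/11772


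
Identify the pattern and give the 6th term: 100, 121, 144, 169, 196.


Pattern: perfect squares: n²
Terms: 100, 121, 144, 169, 196
Next term = 225

Next term = 225


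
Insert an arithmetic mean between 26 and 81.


AM = (26 + 81)/2 = 107/2 = 53.5

AM = 53.5


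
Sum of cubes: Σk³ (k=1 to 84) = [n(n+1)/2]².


n(n+1)/2 = 84×85/2 = 3570
Σk³ = 3570² = 12744900

Σk³ = 12744900


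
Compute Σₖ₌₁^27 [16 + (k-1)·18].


aₙ = 16 + (27-1)×18 = 484
Sₙ = n(a₁+aₙ)/2 = 27×(16+484)/2
= 27×500/2 = 6750

S_27 = 6750


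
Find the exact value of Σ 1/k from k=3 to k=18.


Σₖ₌3^18 1/k = 1/3 + 1/4 + 1/5 + ... + 1/18
= 8148181/4084080
≈ 1.9951

Sum = 8148181/4084080 ≈ 1.9951


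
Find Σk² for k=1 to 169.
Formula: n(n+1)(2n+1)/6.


n = 169
n(n+1)(2n+1)/6 = 169×170×339/6
= 9739470/6 = 1623245

Σk² = 1623245


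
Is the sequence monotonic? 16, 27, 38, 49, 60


Differences: 11, 11, 11, 11
All differences > 0 → strictly INCREASING

Monotonically increasing


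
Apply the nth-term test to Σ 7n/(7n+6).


lim(n→∞) 7n/(7n+6) = 7/7 = 1  (divide numerator and denominator by n)
lim aₙ = 1 ≠ 0 → series DIVERGES

Diverges (lim aₙ = 1 ≠ 0)


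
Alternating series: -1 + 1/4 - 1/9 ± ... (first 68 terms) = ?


S = -1 + 1/4 - 1/9 + 1/16 - 1/25 + 1/36 - 1/49 + 1/64 ± ...
= -0.8224
(Full series converges to -π²/12 ≈ -0.8225)

S_68 = -0.8224


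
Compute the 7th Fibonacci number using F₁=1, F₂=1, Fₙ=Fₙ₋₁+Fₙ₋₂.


Fibonacci sequence: 1, 1, 2, 3, 5, 8, 13
F(7) = 13

F(7) = 13


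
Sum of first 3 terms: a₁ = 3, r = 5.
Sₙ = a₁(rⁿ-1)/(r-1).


Sₙ = 3×(5^3 - 1)/(5 - 1)
= 3×(125 - 1)/4
= 3×124/4
= 93

S_3 = 93


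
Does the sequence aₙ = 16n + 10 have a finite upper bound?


aₙ = 16n + 10 → as n→∞, aₙ→∞
No finite upper bound exists
The sequence is UNBOUNDED

Unbounded (aₙ → ∞ as n → ∞)


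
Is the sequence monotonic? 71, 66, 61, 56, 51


Differences: -5, -5, -5, -5
All differences < 0 → strictly DECREASING

Monotonically decreasing


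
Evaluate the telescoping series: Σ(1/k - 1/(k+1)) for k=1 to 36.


Telescoping: adjacent terms cancel.
= 1/1 - 1/37
= 1 - 1/37 = 36/37

Sum = 36/37


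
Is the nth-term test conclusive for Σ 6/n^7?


lim(n→∞) 6/n^7 = 0
lim aₙ = 0 → nth-term test is INCONCLUSIVE
(Need other tests; this is actually a convergent p-series with p=7 > 1)

Inconclusive (lim aₙ = 0; need another test)


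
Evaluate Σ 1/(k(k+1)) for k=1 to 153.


1/(k(k+1)) = 1/k - 1/(k+1) (partial fractions)
Telescoping: Σ = 1 - 1/154 = 153/154

Sum = 153/154


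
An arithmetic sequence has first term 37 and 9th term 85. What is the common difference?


d = (aₙ - a₁)/(n-1)
= (85 - 37)/(9-1)
= 48/8 = 6

d = 6


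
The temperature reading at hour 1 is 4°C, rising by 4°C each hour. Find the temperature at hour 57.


aₙ = a₁ + (n-1)d
= 4 + (57-1)×4
= 4 + 224
= 228

a_57 = 228


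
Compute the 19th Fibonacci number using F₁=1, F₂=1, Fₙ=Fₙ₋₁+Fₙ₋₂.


Fibonacci sequence: 1, 1, 2, 3, 5, 8, 13, 21, 34, 55, 89, ...
F(19) = 4181

F(19) = 4181


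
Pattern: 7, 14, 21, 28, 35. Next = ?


Pattern: arithmetic (d=7)
Terms: 7, 14, 21, 28, 35
Next term = 42

Next term = 42


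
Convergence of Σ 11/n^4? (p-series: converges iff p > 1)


p-series test: Σ c/n^p converges if p > 1, diverges if p ≤ 1 (constant c > 0 doesn't affect convergence).
p = 4
4 > 1 → CONVERGES

Converges (p = 4 > 1)


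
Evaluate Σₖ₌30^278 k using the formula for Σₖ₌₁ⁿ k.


Σₖ₌30^278 k = Σₖ₌₁^278 k − Σₖ₌₁^29 k
= 278·279/2 − 29·30/2
= 38781 − 435 = 38346

Σk = 38346


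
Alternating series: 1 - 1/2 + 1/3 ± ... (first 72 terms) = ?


S = 1 - 1/2 + 1/3 - 1/4 + 1/5 - 1/6 + 1/7 - 1/8 ± ...
= 0.6863
(Full series converges to +ln(2) ≈ +0.6931)

S_72 = 0.6863


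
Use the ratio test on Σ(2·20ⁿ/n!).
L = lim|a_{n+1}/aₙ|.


aₙ = 2·20^n/n!
a_{n+1}/aₙ = 20^(n+1)/(n+1)! × n!/20^n  (constant 2 cancels)
= 20/(n+1)
L = lim(n→∞) 20/(n+1) = 0
L < 1 → series CONVERGES

Converges (ratio test: L = 0 < 1)


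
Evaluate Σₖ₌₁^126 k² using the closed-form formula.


n = 126
n(n+1)(2n+1)/6 = 126×127×253/6
= 4048506/6 = 674751

Σk² = 674751


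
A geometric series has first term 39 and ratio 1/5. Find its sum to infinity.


S∞ = a₁/(1-r) = 39/(1 - 1/5)
= 39/(4/5)
= 195/4

S∞ = 195/4


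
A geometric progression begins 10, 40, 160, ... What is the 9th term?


aₙ = a₁·r^(n-1)
= 10×4^8
= 10×65536
= 655360

a_9 = 655360


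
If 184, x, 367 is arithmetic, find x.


AM = (184 + 367)/2 = 551/2 = 275.5

AM = 275.5


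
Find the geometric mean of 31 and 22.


GM = √(31×22) = √682 = 26.1151

GM = 26.1151


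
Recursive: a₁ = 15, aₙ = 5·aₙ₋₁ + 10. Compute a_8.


Computing step by step:
a_1 = 15
a_2 = 85
a_3 = 435
a_4 = 2185
a_5 = 10935
a_6 = 54685
a_7 = 273435
a_8 = 1367185


a_8 = 1367185


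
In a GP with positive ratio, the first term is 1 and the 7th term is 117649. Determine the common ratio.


r^(n-1) = aₙ/a₁
r^6 = 117649/1 = 117649
r = 117649^(1/6)
= ±7; taking r > 0 gives r = 7

r = 7


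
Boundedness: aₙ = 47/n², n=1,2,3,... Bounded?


a₁ = 47, a₂ = 47/4, a₃ = 47/9, ...
0 < aₙ ≤ 47 for all n ≥ 1
The sequence IS bounded

Bounded (0 < aₙ ≤ 47)


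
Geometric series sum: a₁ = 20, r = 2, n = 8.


Sₙ = 20×(2^8 - 1)/(2 - 1)
= 20×(256 - 1)/1
= 20×255/1
= 5100

S_8 = 5100


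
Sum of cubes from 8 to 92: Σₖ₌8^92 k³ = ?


Σₖ₌8^92 k³ = [92·93/2]² − [7·8/2]²
= 18301284 − 784 = 18300500

Σk³ = 18300500


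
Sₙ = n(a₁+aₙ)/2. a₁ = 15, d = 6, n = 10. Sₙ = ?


aₙ = 15 + (10-1)×6 = 69
Sₙ = n(a₁+aₙ)/2 = 10×(15+69)/2
= 10×84/2 = 420

S_10 = 420


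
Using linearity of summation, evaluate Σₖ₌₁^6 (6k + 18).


Σ(6k+18) = 6·Σk + 18·n
= 6·21 + 18·6
= 126 + 108 = 234

Σ = 234


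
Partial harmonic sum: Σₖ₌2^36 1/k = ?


Σₖ₌2^36 1/k = 1/2 + 1/3 + 1/4 + ... + 1/36
= 41674329717109/13127595717600
≈ 3.1746

Sum = 41674329717109/13127595717600 ≈ 3.1746


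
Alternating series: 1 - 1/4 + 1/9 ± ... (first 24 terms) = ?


S = 1 - 1/4 + 1/9 - 1/16 + 1/25 - 1/36 + 1/49 - 1/64 ± ...
= 0.8216
(Full series converges to +π²/12 ≈ +0.8225)

S_24 = 0.8216


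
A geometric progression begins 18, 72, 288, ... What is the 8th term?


aₙ = a₁·r^(n-1)
= 18×4^7
= 18×16384
= 294912

a_8 = 294912


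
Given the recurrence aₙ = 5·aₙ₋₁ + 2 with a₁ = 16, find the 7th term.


Computing step by step:
a_1 = 16
a_2 = 82
a_3 = 412
a_4 = 2062
a_5 = 10312
a_6 = 51562
a_7 = 257812


a_7 = 257812


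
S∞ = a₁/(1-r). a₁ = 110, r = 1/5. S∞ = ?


S∞ = a₁/(1-r) = 110/(1 - 1/5)
= 110/(4/5)
= 275/2

S∞ = 275/2


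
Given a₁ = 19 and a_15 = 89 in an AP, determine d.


d = (aₙ - a₁)/(n-1)
= (89 - 19)/(15-1)
= 70/14 = 5

d = 5


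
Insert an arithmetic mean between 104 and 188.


AM = (104 + 188)/2 = 292/2 = 146

AM = 146


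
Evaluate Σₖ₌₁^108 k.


n(n+1)/2 = 108×109/2 = 11772/2 = 5886

Σk = 5886


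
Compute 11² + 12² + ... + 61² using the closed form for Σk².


Σₖ₌11^61 k² = Σₖ₌₁^61 k² − Σₖ₌₁^10 k²
= 61·62·123/6 − 10·11·21/6
= 77531 − 385 = 77146

Σk² = 77146


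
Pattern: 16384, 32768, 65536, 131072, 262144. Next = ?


Pattern: powers of 2: 2ⁿ
Terms: 16384, 32768, 65536, 131072, 262144
Next term = 524288

Next term = 524288


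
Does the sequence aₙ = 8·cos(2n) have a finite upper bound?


For all n, -1 ≤ cos(2n) ≤ 1, so -8 ≤ 8·cos(2n) ≤ 8
Lower bound: -8, Upper bound: 8
The sequence IS bounded

Bounded (-8 ≤ aₙ ≤ 8)


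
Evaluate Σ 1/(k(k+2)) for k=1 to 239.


1/(k(k+2)) = (1/2)·(1/k - 1/(k+2)) (partial fractions)
Telescoping: Σ = (1/2)·(1 + 1/2 - 1/240 - 1/241) = 86279/115680

Sum = 86279/115680


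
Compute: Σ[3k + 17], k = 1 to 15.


Σ(3k+17) = 3·Σk + 17·n
= 3·120 + 17·15
= 360 + 255 = 615

Σ = 615


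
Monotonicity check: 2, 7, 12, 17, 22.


Differences: 5, 5, 5, 5
All differences > 0 → strictly INCREASING

Monotonically increasing


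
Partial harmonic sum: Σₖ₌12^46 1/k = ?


Σₖ₌12^46 1/k = 1/12 + 1/13 + 1/14 + ... + 1/46
= 13157374004582056009/9419588158802421600
≈ 1.3968

Sum = 13157374004582056009/9419588158802421600 ≈ 1.3968


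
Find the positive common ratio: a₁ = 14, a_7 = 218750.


r^(n-1) = aₙ/a₁
r^6 = 218750/14 = 15625
r = 15625^(1/6)
= ±5; taking r > 0 gives r = 5

r = 5


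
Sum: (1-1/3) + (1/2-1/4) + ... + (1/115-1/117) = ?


Telescoping with gap 2: two head and two tail terms survive.
= (1 + 1/2) - (1/116 + 1/117)
= 3/2 - 1/116 - 1/117 = 20125/13572

Sum = 20125/13572


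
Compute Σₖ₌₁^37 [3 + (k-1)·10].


aₙ = 3 + (37-1)×10 = 363
Sₙ = n(a₁+aₙ)/2 = 37×(3+363)/2
= 37×366/2 = 6771

S_37 = 6771


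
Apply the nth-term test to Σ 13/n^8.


lim(n→∞) 13/n^8 = 0
lim aₙ = 0 → nth-term test is INCONCLUSIVE
(Need other tests; this is actually a convergent p-series with p=8 > 1)

Inconclusive (lim aₙ = 0; need another test)


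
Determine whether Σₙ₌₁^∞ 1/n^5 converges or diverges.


p-series test: Σ c/n^p converges if p > 1, diverges if p ≤ 1 (constant c > 0 doesn't affect convergence).
p = 5
5 > 1 → CONVERGES

Converges (p = 5 > 1)


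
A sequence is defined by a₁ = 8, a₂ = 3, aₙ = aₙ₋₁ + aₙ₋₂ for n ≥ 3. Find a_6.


Computing iteratively: 8, 3, 11, 14, 25, 39
a_6 = 39

a_6 = 39


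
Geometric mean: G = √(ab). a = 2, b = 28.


GM = √(2×28) = √56 = 7.4833

GM = 7.4833


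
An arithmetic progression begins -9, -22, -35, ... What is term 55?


aₙ = a₁ + (n-1)d
= -9 + (55-1)×-13
= -9 - 702
= -711

a_55 = -711


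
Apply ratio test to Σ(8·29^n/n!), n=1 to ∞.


aₙ = 8·29^n/n!
a_{n+1}/aₙ = 29^(n+1)/(n+1)! × n!/29^n  (constant 8 cancels)
= 29/(n+1)
L = lim(n→∞) 29/(n+1) = 0
L < 1 → series CONVERGES

Converges (ratio test: L = 0 < 1)


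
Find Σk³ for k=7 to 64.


Σₖ₌7^64 k³ = [64·65/2]² − [6·7/2]²
= 4326400 − 441 = 4325959

Σk³ = 4325959


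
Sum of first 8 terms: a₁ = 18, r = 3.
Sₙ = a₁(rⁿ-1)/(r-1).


Sₙ = 18×(3^8 - 1)/(3 - 1)
= 18×(6561 - 1)/2
= 18×6560/2
= 59040

S_8 = 59040


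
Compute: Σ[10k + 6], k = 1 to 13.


Σ(10k+6) = 10·Σk + 6·n
= 10·91 + 6·13
= 910 + 78 = 988

Σ = 988


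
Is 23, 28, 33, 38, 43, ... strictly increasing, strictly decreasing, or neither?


Differences: 5, 5, 5, 5
All differences > 0 → strictly INCREASING

Monotonically increasing


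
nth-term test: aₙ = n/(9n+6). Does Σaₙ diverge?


lim(n→∞) n/(9n+6) = 1/9 = 1/9  (divide numerator and denominator by n)
lim aₙ = 1/9 ≠ 0 → series DIVERGES

Diverges (lim aₙ = 1/9 ≠ 0)


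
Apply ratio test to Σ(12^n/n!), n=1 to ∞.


aₙ = 12^n/n!
a_{n+1}/aₙ = 12^(n+1)/(n+1)! × n!/12^n
= 12/(n+1)
L = lim(n→∞) 12/(n+1) = 0
L < 1 → series CONVERGES

Converges (ratio test: L = 0 < 1)


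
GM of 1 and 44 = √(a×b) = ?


GM = √(1×44) = √44 = 6.6332

GM = 6.6332


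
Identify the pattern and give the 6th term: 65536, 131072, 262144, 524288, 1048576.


Pattern: powers of 2: 2ⁿ
Terms: 65536, 131072, 262144, 524288, 1048576
Next term = 2097152

Next term = 2097152


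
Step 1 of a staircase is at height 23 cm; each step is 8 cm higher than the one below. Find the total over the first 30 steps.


aₙ = 23 + (30-1)×8 = 255
Sₙ = n(a₁+aₙ)/2 = 30×(23+255)/2
= 30×278/2 = 4170

S_30 = 4170


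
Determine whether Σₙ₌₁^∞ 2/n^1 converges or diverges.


p-series test: Σ c/n^p converges if p > 1, diverges if p ≤ 1 (constant c > 0 doesn't affect convergence).
p = 1
1 ≤ 1 → DIVERGES

Diverges (p = 1 ≤ 1)


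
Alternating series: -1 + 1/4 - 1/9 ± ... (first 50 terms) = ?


S = -1 + 1/4 - 1/9 + 1/16 - 1/25 + 1/36 - 1/49 + 1/64 ± ...
= -0.8223
(Full series converges to -π²/12 ≈ -0.8225)

S_50 = -0.8223


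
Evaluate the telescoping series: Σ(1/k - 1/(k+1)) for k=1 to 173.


Telescoping: adjacent terms cancel.
= 1/1 - 1/174
= 1 - 1/174 = 173/174

Sum = 173/174


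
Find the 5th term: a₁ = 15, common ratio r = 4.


aₙ = a₁·r^(n-1)
= 15×4^4
= 15×256
= 3840

a_5 = 3840


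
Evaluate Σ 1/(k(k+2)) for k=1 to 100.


1/(k(k+2)) = (1/2)·(1/k - 1/(k+2)) (partial fractions)
Telescoping: Σ = (1/2)·(1 + 1/2 - 1/101 - 1/102) = 7625/10302

Sum = 7625/10302


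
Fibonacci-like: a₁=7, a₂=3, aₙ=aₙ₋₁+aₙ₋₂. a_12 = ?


Computing iteratively: 7, 3, 10, 13, 23, 36, 59, 95, 154, 249, 403, 652
a_12 = 652

a_12 = 652


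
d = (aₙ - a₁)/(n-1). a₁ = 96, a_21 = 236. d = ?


d = (aₙ - a₁)/(n-1)
= (236 - 96)/(21-1)
= 140/20 = 7

d = 7


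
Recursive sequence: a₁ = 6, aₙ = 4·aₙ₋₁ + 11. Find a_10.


Computing step by step:
a_1 = 6
a_2 = 35
a_3 = 151
a_4 = 615
a_5 = 2471
a_6 = 9895
a_7 = 39591
a_8 = 158375
a_9 = 633511
a_10 = 2534055


a_10 = 2534055


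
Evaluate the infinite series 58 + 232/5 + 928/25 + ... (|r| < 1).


S∞ = a₁/(1-r) = 58/(1 - 4/5)
= 58/(1/5)
= 290

S∞ = 290


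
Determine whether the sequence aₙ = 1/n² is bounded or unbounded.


a₁ = 1, a₂ = 1/4, a₃ = 1/9, ...
0 < aₙ ≤ 1 for all n ≥ 1
The sequence IS bounded

Bounded (0 < aₙ ≤ 1)


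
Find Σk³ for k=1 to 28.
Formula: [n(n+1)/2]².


n(n+1)/2 = 28×29/2 = 406
Σk³ = 406² = 164836

Σk³ = 164836


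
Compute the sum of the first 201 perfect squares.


n = 201
n(n+1)(2n+1)/6 = 201×202×403/6
= 16362606/6 = 2727101

Σk² = 2727101


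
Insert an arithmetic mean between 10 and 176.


AM = (10 + 176)/2 = 186/2 = 93

AM = 93


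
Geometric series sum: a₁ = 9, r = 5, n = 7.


Sₙ = 9×(5^7 - 1)/(5 - 1)
= 9×(78125 - 1)/4
= 9×78124/4
= 175779

S_7 = 175779


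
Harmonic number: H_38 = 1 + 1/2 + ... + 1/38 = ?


H_38 = 1/1 + 1/2 + 1/3 + ... + 1/38
= 2053580969474233/485721041551200
≈ 4.2279

H_38 = 2053580969474233/485721041551200 ≈ 4.2279


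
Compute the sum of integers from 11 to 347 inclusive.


Σₖ₌11^347 k = Σₖ₌₁^347 k − Σₖ₌₁^10 k
= 347·348/2 − 10·11/2
= 60378 − 55 = 60323

Σk = 60323


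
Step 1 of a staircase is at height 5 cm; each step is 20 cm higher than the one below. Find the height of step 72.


aₙ = a₁ + (n-1)d
= 5 + (72-1)×20
= 5 + 1420
= 1425

a_72 = 1425


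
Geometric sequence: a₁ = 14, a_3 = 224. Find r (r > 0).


r^(n-1) = aₙ/a₁
r^2 = 224/14 = 16
r = 16^(1/2)
= ±4; taking r > 0 gives r = 4

r = 4


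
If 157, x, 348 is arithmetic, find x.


AM = (157 + 348)/2 = 505/2 = 252.5

AM = 252.5


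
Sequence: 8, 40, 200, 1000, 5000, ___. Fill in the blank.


Pattern: geometric (r=5)
Terms: 8, 40, 200, 1000, 5000
Next term = 25000

Next term = 25000


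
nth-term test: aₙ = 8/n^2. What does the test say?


lim(n→∞) 8/n^2 = 0
lim aₙ = 0 → nth-term test is INCONCLUSIVE
(Need other tests; this is actually a convergent p-series with p=2 > 1)

Inconclusive (lim aₙ = 0; need another test)


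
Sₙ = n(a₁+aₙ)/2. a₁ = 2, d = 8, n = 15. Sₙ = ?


aₙ = 2 + (15-1)×8 = 114
Sₙ = n(a₁+aₙ)/2 = 15×(2+114)/2
= 15×116/2 = 870

S_15 = 870


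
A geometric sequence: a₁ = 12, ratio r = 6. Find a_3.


aₙ = a₁·r^(n-1)
= 12×6^2
= 12×36
= 432

a_3 = 432


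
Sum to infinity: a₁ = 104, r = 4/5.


S∞ = a₁/(1-r) = 104/(1 - 4/5)
= 104/(1/5)
= 520

S∞ = 520


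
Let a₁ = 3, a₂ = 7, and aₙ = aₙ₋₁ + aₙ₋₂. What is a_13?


Computing iteratively: 3, 7, 10, 17, 27, 44, 71, 115, 186, 301, 487, 788, ...
a_13 = 1275

a_13 = 1275


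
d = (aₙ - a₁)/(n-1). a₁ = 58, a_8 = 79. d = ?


d = (aₙ - a₁)/(n-1)
= (79 - 58)/(8-1)
= 21/7 = 3

d = 3


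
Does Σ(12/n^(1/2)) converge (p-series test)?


p-series test: Σ c/n^p converges if p > 1, diverges if p ≤ 1 (constant c > 0 doesn't affect convergence).
p = 1/2
1/2 ≤ 1 → DIVERGES

Diverges (p = 1/2 ≤ 1)


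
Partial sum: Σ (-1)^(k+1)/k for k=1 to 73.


S = 1 - 1/2 + 1/3 - 1/4 + 1/5 - 1/6 + 1/7 - 1/8 ± ...
= 0.6999
(Full series converges to +ln(2) ≈ +0.6931)

S_73 = 0.6999


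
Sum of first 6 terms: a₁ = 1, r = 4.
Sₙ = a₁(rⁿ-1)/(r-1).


Sₙ = 1×(4^6 - 1)/(4 - 1)
= 1×(4096 - 1)/3
= 1×4095/3
= 1365

S_6 = 1365


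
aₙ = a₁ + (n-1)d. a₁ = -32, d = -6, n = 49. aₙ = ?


aₙ = a₁ + (n-1)d
= -32 + (49-1)×-6
= -32 - 288
= -320

a_49 = -320


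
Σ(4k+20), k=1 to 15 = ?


Σ(4k+20) = 4·Σk + 20·n
= 4·120 + 20·15
= 480 + 300 = 780

Σ = 780


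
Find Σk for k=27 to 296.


Σₖ₌27^296 k = Σₖ₌₁^296 k − Σₖ₌₁^26 k
= 296·297/2 − 26·27/2
= 43956 − 351 = 43605

Σk = 43605


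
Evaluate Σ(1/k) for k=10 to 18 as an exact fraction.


Σₖ₌10^18 1/k = 1/10 + 1/11 + 1/12 + 1/13 + 1/14 + 1/15 + 1/16 + 1/17 + 1/18
= 1632341/2450448
≈ 0.6661

Sum = 1632341/2450448 ≈ 0.6661


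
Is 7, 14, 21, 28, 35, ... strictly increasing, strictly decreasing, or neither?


Differences: 7, 7, 7, 7
All differences > 0 → strictly INCREASING

Monotonically increasing


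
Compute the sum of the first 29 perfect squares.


n = 29
n(n+1)(2n+1)/6 = 29×30×59/6
= 51330/6 = 8555

Σk² = 8555


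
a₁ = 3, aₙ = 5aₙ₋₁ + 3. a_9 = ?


Computing step by step:
a_1 = 3
a_2 = 18
a_3 = 93
a_4 = 468
a_5 = 2343
a_6 = 11718
a_7 = 58593
a_8 = 292968
a_9 = 1464843


a_9 = 1464843


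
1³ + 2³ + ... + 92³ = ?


n(n+1)/2 = 92×93/2 = 4278
Σk³ = 4278² = 18301284

Σk³ = 18301284


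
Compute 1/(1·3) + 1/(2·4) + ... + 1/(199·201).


1/(k(k+2)) = (1/2)·(1/k - 1/(k+2)) (partial fractions)
Telescoping: Σ = (1/2)·(1 + 1/2 - 1/200 - 1/201) = 59899/80400

Sum = 59899/80400


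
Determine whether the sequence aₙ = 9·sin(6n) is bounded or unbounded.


For all n, -1 ≤ sin(6n) ≤ 1, so -9 ≤ 9·sin(6n) ≤ 9
Lower bound: -9, Upper bound: 9
The sequence IS bounded

Bounded (-9 ≤ aₙ ≤ 9)


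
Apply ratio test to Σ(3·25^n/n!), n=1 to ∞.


aₙ = 3·25^n/n!
a_{n+1}/aₙ = 25^(n+1)/(n+1)! × n!/25^n  (constant 3 cancels)
= 25/(n+1)
L = lim(n→∞) 25/(n+1) = 0
L < 1 → series CONVERGES

Converges (ratio test: L = 0 < 1)


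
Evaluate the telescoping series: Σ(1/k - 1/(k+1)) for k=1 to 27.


Telescoping: adjacent terms cancel.
= 1/1 - 1/28
= 1 - 1/28 = 27/28

Sum = 27/28


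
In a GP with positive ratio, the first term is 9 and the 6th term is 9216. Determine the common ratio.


r^(n-1) = aₙ/a₁
r^5 = 9216/9 = 1024
r = 1024^(1/5)
= 4

r = 4


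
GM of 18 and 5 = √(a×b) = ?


GM = √(18×5) = √90 = 9.4868

GM = 9.4868


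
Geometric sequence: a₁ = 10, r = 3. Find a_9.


aₙ = a₁·r^(n-1)
= 10×3^8
= 10×6561
= 65610

a_9 = 65610


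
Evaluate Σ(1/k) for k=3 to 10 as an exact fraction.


Σₖ₌3^10 1/k = 1/3 + 1/4 + 1/5 + 1/6 + 1/7 + 1/8 + 1/9 + 1/10
= 3601/2520
≈ 1.429

Sum = 3601/2520 ≈ 1.429


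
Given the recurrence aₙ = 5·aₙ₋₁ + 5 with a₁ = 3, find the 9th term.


Computing step by step:
a_1 = 3
a_2 = 20
a_3 = 105
a_4 = 530
a_5 = 2655
a_6 = 13280
a_7 = 66405
a_8 = 332030
a_9 = 1660155


a_9 = 1660155


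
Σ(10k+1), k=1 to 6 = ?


Σ(10k+1) = 10·Σk + 1·n
= 10·21 + 1·6
= 210 + 6 = 216

Σ = 216


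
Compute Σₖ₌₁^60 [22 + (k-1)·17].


aₙ = 22 + (60-1)×17 = 1025
Sₙ = n(a₁+aₙ)/2 = 60×(22+1025)/2
= 60×1047/2 = 31410

S_60 = 31410


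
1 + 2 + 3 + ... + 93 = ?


n(n+1)/2 = 93×94/2 = 8742/2 = 4371

Σk = 4371


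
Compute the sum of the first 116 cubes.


n(n+1)/2 = 116×117/2 = 6786
Σk³ = 6786² = 46049796

Σk³ = 46049796


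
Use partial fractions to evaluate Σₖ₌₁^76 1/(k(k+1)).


1/(k(k+1)) = 1/k - 1/(k+1) (partial fractions)
Telescoping: Σ = 1 - 1/77 = 76/77

Sum = 76/77


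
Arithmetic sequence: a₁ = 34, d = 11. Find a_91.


aₙ = a₁ + (n-1)d
= 34 + (91-1)×11
= 34 + 990
= 1024

a_91 = 1024


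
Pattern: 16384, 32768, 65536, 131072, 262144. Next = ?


Pattern: powers of 2: 2ⁿ
Terms: 16384, 32768, 65536, 131072, 262144
Next term = 524288

Next term = 524288


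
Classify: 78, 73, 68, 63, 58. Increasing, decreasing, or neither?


Differences: -5, -5, -5, -5
All differences < 0 → strictly DECREASING

Monotonically decreasing


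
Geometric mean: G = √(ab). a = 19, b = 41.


GM = √(19×41) = √779 = 27.9106

GM = 27.9106


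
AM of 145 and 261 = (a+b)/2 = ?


AM = (145 + 261)/2 = 406/2 = 203

AM = 203


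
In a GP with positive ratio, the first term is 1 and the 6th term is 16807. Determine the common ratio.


r^(n-1) = aₙ/a₁
r^5 = 16807/1 = 16807
r = 16807^(1/5)
= 7

r = 7


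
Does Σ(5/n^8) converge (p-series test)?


p-series test: Σ c/n^p converges if p > 1, diverges if p ≤ 1 (constant c > 0 doesn't affect convergence).
p = 8
8 > 1 → CONVERGES

Converges (p = 8 > 1)


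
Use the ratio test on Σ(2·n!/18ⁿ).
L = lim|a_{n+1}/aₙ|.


aₙ = 2·n!/18^n
a_{n+1}/aₙ = (n+1)!/18^(n+1) × 18^n/n!  (constant 2 cancels)
= (n+1)/18
L = lim(n→∞) (n+1)/18 = ∞
L > 1 → series DIVERGES

Diverges (ratio test: L = ∞ > 1)


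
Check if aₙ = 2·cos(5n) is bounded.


For all n, -1 ≤ cos(5n) ≤ 1, so -2 ≤ 2·cos(5n) ≤ 2
Lower bound: -2, Upper bound: 2
The sequence IS bounded

Bounded (-2 ≤ aₙ ≤ 2)


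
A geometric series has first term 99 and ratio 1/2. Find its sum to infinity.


S∞ = a₁/(1-r) = 99/(1 - 1/2)
= 99/(1/2)
= 198

S∞ = 198


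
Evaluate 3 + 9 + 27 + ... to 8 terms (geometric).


Sₙ = 3×(3^8 - 1)/(3 - 1)
= 3×(6561 - 1)/2
= 3×6560/2
= 9840

S_8 = 9840


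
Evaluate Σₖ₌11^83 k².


Σₖ₌11^83 k² = Σₖ₌₁^83 k² − Σₖ₌₁^10 k²
= 83·84·167/6 − 10·11·21/6
= 194054 − 385 = 193669

Σk² = 193669


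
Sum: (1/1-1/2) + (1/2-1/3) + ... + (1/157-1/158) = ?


Telescoping: adjacent terms cancel.
= 1/1 - 1/158
= 1 - 1/158 = 157/158

Sum = 157/158


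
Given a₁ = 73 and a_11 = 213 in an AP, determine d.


d = (aₙ - a₁)/(n-1)
= (213 - 73)/(11-1)
= 140/10 = 14

d = 14


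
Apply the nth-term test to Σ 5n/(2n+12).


lim(n→∞) 5n/(2n+12) = 5/2 = 5/2  (divide numerator and denominator by n)
lim aₙ = 5/2 ≠ 0 → series DIVERGES

Diverges (lim aₙ = 5/2 ≠ 0)
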